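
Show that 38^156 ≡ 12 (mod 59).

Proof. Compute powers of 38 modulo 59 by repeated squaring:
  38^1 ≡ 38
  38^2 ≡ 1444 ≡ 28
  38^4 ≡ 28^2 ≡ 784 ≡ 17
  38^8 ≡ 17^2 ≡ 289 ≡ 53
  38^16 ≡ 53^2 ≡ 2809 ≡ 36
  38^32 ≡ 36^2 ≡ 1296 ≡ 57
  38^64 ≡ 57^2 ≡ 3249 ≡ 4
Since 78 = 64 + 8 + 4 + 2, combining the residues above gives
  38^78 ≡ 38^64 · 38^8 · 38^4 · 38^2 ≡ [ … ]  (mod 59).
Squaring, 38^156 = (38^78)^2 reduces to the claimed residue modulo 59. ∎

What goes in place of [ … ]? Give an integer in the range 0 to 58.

38^64 · 38^8 · 38^4 · 38^2 ≡ 4 · 53 · 17 · 28 = 100912.
100912 mod 59 = 22, so 38^78 ≡ 22 (mod 59).

22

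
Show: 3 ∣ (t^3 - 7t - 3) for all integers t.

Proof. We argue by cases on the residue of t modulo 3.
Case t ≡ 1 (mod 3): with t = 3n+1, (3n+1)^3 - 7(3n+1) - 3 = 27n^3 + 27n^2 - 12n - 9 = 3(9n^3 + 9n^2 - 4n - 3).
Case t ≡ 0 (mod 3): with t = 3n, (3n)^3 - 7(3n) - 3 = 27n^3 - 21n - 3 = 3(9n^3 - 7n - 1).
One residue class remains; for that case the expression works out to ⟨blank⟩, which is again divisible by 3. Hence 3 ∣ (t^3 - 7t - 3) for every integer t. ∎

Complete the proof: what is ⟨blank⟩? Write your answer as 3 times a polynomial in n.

Only t ≡ 2 (mod 3) is unaccounted for. Put t = 3n+2:
(3n+2)^3 - 7(3n+2) - 3 expands to 27n^3 + 54n^2 + 15n - 9,
and factoring out 3 leaves 3(9n^3 + 18n^2 + 5n - 3).

3(9n^3 + 18n^2 + 5n - 3)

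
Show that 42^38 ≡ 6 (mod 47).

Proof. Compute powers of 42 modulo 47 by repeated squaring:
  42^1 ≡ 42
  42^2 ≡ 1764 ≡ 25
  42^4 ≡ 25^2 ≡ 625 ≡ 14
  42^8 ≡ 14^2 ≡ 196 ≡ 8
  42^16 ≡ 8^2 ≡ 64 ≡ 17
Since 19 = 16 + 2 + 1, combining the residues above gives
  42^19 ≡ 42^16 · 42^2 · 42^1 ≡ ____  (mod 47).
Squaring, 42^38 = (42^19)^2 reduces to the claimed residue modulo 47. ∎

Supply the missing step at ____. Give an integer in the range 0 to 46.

42^16 · 42^2 · 42^1 ≡ 17 · 25 · 42 = 17850.
17850 mod 47 = 37, so 42^19 ≡ 37 (mod 47).

37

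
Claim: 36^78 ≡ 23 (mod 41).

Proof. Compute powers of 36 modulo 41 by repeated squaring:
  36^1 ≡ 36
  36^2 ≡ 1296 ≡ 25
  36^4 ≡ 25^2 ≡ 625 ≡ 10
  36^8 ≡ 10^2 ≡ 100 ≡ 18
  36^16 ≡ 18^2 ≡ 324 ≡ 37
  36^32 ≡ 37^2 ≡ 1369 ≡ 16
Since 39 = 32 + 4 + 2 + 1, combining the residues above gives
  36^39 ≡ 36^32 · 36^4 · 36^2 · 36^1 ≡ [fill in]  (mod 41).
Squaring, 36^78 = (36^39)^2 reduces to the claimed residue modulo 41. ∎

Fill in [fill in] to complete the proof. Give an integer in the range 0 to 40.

36^32 · 36^4 · 36^2 · 36^1 ≡ 16 · 10 · 25 · 36 = 144000.
144000 mod 41 = 8, so 36^39 ≡ 8 (mod 41).

8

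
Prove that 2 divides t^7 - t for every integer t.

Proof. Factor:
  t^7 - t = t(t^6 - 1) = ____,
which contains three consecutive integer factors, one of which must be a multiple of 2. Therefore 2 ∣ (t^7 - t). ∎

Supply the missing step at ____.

t^6 - 1 = (t^2 - 1)(t^4 + t^2 + 1), and t^2 - 1 = (t-1)(t+1).
So t(t^6 - 1) = (t - 1)t(t + 1)(t^4 + t^2 + 1).

(t - 1)t(t + 1)(t^4 + t^2 + 1)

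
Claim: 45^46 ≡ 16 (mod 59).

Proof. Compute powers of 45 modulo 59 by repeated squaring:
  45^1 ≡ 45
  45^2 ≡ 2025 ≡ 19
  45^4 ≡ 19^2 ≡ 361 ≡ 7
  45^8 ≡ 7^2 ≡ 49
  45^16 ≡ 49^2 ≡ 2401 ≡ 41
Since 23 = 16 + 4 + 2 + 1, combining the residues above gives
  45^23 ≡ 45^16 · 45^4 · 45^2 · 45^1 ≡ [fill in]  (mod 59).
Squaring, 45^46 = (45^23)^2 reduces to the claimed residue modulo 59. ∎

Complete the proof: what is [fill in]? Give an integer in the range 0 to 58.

45^16 · 45^4 · 45^2 · 45^1 ≡ 41 · 7 · 19 · 45 = 245385.
245385 mod 59 = 4, so 45^23 ≡ 4 (mod 59).

4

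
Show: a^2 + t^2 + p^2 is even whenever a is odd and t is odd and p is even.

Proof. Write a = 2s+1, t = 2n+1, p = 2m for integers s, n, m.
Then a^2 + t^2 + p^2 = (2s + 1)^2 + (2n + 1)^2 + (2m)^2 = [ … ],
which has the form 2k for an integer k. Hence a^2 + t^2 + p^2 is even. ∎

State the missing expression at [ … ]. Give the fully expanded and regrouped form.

2(2m^2 + 2n^2 + 2n + 2s^2 + 2s + 1)

Expanding: (2s + 1)^2 + (2n + 1)^2 + (2m)^2 = 4m^2 + 4n^2 + 4n + 4s^2 + 4s + 2.
Every term is even; pulling out the factor of 2 gives 2(2m^2 + 2n^2 + 2n + 2s^2 + 2s + 1).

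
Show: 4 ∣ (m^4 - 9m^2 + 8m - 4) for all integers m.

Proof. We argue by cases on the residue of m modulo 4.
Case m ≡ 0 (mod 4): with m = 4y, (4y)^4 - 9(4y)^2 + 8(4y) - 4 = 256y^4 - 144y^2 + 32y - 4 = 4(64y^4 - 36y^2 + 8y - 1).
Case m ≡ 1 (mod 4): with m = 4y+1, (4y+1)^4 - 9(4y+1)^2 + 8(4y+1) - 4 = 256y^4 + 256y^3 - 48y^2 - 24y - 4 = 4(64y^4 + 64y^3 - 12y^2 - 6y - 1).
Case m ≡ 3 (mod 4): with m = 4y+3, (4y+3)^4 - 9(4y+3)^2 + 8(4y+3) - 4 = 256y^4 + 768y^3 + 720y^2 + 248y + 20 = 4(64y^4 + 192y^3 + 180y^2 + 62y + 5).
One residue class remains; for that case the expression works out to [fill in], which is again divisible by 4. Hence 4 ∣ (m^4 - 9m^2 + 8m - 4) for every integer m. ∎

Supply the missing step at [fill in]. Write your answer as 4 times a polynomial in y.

Only m ≡ 2 (mod 4) is unaccounted for. Put m = 4y+2:
(4y+2)^4 - 9(4y+2)^2 + 8(4y+2) - 4 expands to 256y^4 + 512y^3 + 240y^2 + 16y - 8,
and factoring out 4 leaves 4(64y^4 + 128y^3 + 60y^2 + 4y - 2).

4(64y^4 + 128y^3 + 60y^2 + 4y - 2)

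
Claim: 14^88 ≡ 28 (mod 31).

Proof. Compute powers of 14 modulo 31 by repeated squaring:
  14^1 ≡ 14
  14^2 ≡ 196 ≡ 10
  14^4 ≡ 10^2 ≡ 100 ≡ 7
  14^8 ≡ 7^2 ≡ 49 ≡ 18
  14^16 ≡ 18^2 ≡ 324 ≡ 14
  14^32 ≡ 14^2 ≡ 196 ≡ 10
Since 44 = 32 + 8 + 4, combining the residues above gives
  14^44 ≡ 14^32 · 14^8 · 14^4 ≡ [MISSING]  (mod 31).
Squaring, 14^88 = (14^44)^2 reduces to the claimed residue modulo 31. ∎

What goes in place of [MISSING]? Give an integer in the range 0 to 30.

14^32 · 14^8 · 14^4 ≡ 10 · 18 · 7 = 1260.
1260 mod 31 = 20, so 14^44 ≡ 20 (mod 31).

20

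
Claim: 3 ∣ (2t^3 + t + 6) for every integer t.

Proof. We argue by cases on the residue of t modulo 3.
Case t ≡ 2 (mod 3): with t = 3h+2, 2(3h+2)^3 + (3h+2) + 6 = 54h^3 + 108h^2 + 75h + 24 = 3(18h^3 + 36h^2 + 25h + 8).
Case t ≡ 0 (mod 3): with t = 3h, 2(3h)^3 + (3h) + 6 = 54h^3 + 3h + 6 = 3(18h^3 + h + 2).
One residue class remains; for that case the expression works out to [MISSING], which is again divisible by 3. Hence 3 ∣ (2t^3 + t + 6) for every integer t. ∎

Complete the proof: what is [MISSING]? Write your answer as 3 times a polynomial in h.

Only t ≡ 1 (mod 3) is unaccounted for. Put t = 3h+1:
2(3h+1)^3 + (3h+1) + 6 expands to 54h^3 + 54h^2 + 21h + 9,
and factoring out 3 leaves 3(18h^3 + 18h^2 + 7h + 3).

3(18h^3 + 18h^2 + 7h + 3)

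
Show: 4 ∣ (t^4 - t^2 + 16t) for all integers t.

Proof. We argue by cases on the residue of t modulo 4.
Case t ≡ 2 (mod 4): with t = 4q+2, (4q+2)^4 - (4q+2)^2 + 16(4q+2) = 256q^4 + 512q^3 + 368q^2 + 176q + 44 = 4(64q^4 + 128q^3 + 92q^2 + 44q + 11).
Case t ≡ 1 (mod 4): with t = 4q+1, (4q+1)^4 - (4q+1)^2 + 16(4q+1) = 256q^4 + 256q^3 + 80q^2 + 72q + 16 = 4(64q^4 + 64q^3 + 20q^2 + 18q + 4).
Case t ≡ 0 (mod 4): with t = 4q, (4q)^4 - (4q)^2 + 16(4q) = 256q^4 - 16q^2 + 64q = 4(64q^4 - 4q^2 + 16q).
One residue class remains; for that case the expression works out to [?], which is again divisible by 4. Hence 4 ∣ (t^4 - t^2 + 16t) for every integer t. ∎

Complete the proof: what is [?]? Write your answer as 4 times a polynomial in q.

The residues treated are {2, 1, 0}, so the missing case is t ≡ 3 (mod 4); write t = 4q+3.
Then (4q+3)^4 - (4q+3)^2 + 16(4q+3) = 256q^4 + 768q^3 + 848q^2 + 472q + 120 = 4(64q^4 + 192q^3 + 212q^2 + 118q + 30).

4(64q^4 + 192q^3 + 212q^2 + 118q + 30)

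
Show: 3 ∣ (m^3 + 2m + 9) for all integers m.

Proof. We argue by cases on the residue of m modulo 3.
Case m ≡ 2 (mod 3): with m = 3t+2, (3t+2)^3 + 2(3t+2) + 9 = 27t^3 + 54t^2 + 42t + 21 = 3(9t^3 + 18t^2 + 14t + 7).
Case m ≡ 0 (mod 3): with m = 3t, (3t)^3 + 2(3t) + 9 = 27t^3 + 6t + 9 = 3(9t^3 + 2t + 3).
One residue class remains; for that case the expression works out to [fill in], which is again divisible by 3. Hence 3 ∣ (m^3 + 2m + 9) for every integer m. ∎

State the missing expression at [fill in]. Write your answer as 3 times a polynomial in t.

The residues treated are {2, 0}, so the missing case is m ≡ 1 (mod 3); write m = 3t+1.
Then (3t+1)^3 + 2(3t+1) + 9 = 27t^3 + 27t^2 + 15t + 12 = 3(9t^3 + 9t^2 + 5t + 4).

3(9t^3 + 9t^2 + 5t + 4)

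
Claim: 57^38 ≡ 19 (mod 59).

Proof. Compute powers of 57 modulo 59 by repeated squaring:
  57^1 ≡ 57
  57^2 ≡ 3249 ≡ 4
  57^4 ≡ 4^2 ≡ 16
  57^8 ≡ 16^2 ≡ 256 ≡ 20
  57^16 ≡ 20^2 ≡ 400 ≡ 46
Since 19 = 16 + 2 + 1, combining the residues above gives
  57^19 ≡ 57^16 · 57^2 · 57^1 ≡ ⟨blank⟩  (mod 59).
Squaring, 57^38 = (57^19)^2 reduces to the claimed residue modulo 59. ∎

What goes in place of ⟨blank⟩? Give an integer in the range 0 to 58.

45

57^16 · 57^2 · 57^1 ≡ 46 · 4 · 57 = 10488.
10488 mod 59 = 45, so 57^19 ≡ 45 (mod 59).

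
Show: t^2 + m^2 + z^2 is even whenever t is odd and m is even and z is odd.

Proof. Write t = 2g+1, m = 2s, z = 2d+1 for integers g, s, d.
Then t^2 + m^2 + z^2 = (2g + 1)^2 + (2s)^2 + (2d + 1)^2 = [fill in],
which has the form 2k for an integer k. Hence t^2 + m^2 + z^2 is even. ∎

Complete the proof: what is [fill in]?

2(2d^2 + 2d + 2g^2 + 2g + 2s^2 + 1)

(2g + 1)^2 + (2s)^2 + (2d + 1)^2 = 4d^2 + 4d + 4g^2 + 4g + 4s^2 + 2
= 2(2d^2 + 2d + 2g^2 + 2g + 2s^2 + 1).
Since 2d^2 + 2d + 2g^2 + 2g + 2s^2 + 1 is an integer, the sum of squares is of the form 2k for an integer k.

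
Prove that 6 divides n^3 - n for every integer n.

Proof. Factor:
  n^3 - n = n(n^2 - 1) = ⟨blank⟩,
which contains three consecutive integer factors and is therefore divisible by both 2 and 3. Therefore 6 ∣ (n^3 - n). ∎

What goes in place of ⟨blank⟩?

(n - 1)n(n + 1)

n(n^2 - 1) = n(n - 1)(n + 1) = (n - 1)n(n + 1).
These three factors are consecutive integers, so their product is divisible by 6.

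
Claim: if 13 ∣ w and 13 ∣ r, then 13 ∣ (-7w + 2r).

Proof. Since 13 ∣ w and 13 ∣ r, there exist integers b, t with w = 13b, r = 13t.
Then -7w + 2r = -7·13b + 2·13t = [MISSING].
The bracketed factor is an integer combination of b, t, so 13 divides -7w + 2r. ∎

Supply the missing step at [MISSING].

Each term has a factor of 13: -7·13b + 2·13t = 13·(-7b + 2t).
Since -7b + 2t is an integer, 13 ∣ (-7w + 2r).

13(-7b + 2t)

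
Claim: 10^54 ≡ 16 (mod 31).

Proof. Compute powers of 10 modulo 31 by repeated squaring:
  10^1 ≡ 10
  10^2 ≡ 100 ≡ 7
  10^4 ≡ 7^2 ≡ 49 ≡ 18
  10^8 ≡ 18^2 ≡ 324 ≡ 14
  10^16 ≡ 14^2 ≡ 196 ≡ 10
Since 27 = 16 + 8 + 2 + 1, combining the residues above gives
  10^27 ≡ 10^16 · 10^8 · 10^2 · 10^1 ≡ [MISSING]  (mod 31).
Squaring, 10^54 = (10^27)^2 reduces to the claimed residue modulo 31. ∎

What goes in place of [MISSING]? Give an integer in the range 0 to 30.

Multiply the listed residues: 10 · 14 · 7 · 10 = 140 → 980 → 9800.
Reducing modulo 31: 9800 = 316·31 + 4, so 10^27 ≡ 4.

4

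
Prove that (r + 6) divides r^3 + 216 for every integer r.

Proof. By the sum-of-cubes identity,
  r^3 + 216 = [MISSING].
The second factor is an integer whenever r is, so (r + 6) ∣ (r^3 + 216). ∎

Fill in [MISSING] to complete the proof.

(r + 6)(r^2 - 6r + 36)

Polynomial division of r^3 + 216 by r + 6 leaves remainder 0 and quotient r^2 - 6r + 36.
Hence r^3 + 216 = (r + 6)(r^2 - 6r + 36).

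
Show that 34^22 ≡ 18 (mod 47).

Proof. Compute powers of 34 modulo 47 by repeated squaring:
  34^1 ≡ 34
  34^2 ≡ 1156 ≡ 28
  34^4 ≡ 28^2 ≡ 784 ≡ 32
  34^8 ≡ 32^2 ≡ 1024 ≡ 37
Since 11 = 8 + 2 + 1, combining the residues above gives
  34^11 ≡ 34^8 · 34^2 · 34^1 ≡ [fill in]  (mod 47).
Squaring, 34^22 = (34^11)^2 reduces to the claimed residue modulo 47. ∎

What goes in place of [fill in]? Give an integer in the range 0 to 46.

Multiply the listed residues: 37 · 28 · 34 = 1036 → 35224.
Reducing modulo 47: 35224 = 749·47 + 21, so 34^11 ≡ 21.

21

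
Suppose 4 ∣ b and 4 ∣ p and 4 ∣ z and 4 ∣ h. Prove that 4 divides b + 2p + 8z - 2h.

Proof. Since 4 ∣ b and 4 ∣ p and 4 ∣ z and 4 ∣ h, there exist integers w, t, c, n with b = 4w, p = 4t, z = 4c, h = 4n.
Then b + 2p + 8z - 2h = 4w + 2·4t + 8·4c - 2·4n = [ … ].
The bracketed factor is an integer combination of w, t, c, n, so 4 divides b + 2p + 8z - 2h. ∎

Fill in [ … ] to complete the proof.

Each term has a factor of 4: 4w + 2·4t + 8·4c - 2·4n = 4·(8c - 2n + 2t + w).
Since 8c - 2n + 2t + w is an integer, 4 ∣ (b + 2p + 8z - 2h).

4(8c - 2n + 2t + w)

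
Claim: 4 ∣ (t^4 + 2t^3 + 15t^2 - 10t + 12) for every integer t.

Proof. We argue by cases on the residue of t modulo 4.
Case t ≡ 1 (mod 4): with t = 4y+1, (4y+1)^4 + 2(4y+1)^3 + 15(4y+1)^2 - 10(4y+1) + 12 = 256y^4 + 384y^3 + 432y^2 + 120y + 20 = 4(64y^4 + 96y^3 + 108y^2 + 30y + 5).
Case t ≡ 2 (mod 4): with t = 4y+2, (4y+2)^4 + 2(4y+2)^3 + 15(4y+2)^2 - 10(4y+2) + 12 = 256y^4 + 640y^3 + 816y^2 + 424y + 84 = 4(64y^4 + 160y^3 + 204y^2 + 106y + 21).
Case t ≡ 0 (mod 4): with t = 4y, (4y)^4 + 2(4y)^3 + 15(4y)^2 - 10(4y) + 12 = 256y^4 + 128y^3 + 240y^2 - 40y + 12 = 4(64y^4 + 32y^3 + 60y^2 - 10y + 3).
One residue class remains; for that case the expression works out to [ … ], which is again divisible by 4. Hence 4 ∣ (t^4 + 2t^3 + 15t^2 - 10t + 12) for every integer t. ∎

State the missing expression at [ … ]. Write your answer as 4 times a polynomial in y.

Only t ≡ 3 (mod 4) is unaccounted for. Put t = 4y+3:
(4y+3)^4 + 2(4y+3)^3 + 15(4y+3)^2 - 10(4y+3) + 12 expands to 256y^4 + 896y^3 + 1392y^2 + 968y + 252,
and factoring out 4 leaves 4(64y^4 + 224y^3 + 348y^2 + 242y + 63).

4(64y^4 + 224y^3 + 348y^2 + 242y + 63)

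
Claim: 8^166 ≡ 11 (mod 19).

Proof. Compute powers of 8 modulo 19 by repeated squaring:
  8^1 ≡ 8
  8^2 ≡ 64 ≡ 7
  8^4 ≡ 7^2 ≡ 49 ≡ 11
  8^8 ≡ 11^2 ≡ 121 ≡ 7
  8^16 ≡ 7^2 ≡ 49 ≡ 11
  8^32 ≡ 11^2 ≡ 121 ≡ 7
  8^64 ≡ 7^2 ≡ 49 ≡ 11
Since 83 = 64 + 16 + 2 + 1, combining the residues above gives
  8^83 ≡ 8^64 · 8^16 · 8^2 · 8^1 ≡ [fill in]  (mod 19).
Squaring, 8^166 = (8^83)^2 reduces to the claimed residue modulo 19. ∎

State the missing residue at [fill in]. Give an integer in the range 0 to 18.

8^64 · 8^16 · 8^2 · 8^1 ≡ 11 · 11 · 7 · 8 = 6776.
6776 mod 19 = 12, so 8^83 ≡ 12 (mod 19).

12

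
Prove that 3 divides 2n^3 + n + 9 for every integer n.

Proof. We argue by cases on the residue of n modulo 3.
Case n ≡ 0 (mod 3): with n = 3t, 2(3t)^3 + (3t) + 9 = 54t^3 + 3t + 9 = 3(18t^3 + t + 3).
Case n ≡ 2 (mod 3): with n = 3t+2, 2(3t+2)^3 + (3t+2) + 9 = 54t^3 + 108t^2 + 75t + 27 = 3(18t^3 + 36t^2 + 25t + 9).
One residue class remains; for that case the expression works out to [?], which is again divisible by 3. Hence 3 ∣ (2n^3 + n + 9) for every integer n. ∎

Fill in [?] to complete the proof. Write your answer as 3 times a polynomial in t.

Only n ≡ 1 (mod 3) is unaccounted for. Put n = 3t+1:
2(3t+1)^3 + (3t+1) + 9 expands to 54t^3 + 54t^2 + 21t + 12,
and factoring out 3 leaves 3(18t^3 + 18t^2 + 7t + 4).

3(18t^3 + 18t^2 + 7t + 4)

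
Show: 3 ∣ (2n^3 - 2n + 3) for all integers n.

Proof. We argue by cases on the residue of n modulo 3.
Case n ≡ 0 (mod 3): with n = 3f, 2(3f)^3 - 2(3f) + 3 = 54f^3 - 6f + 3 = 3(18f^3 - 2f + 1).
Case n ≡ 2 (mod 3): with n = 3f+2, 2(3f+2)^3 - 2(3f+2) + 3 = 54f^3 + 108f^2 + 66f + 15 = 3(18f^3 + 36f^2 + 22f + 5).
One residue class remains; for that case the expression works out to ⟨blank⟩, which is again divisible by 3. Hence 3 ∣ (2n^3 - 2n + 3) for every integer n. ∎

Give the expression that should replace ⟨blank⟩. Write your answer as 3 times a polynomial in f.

Only n ≡ 1 (mod 3) is unaccounted for. Put n = 3f+1:
2(3f+1)^3 - 2(3f+1) + 3 expands to 54f^3 + 54f^2 + 12f + 3,
and factoring out 3 leaves 3(18f^3 + 18f^2 + 4f + 1).

3(18f^3 + 18f^2 + 4f + 1)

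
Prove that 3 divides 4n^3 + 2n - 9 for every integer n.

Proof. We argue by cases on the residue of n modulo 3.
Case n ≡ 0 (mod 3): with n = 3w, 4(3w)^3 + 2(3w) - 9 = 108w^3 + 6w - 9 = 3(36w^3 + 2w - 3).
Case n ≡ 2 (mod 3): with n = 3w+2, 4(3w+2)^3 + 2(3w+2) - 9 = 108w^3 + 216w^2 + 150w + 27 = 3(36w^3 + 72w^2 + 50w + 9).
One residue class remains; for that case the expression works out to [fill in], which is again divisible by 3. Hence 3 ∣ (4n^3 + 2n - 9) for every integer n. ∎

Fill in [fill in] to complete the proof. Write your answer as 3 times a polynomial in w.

Only n ≡ 1 (mod 3) is unaccounted for. Put n = 3w+1:
4(3w+1)^3 + 2(3w+1) - 9 expands to 108w^3 + 108w^2 + 42w - 3,
and factoring out 3 leaves 3(36w^3 + 36w^2 + 14w - 1).

3(36w^3 + 36w^2 + 14w - 1)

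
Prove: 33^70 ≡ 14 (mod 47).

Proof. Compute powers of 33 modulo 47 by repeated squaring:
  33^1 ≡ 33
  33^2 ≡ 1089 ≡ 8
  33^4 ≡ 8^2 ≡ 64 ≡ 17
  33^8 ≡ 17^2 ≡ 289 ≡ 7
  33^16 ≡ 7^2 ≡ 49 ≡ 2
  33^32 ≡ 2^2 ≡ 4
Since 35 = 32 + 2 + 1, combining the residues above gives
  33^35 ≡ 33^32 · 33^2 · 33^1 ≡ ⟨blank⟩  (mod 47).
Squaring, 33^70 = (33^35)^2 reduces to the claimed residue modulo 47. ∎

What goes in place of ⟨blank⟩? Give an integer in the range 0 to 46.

22

33^32 · 33^2 · 33^1 ≡ 4 · 8 · 33 = 1056.
1056 mod 47 = 22, so 33^35 ≡ 22 (mod 47).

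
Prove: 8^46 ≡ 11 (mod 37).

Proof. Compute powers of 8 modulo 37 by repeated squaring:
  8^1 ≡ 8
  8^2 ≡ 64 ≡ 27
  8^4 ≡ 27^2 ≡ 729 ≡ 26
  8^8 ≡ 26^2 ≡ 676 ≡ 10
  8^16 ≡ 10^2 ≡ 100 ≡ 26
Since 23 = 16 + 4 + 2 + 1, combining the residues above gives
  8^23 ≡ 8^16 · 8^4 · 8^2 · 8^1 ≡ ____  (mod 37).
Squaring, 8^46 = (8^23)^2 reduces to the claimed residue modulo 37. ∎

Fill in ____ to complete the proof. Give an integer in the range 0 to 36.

8^16 · 8^4 · 8^2 · 8^1 ≡ 26 · 26 · 27 · 8 = 146016.
146016 mod 37 = 14, so 8^23 ≡ 14 (mod 37).

14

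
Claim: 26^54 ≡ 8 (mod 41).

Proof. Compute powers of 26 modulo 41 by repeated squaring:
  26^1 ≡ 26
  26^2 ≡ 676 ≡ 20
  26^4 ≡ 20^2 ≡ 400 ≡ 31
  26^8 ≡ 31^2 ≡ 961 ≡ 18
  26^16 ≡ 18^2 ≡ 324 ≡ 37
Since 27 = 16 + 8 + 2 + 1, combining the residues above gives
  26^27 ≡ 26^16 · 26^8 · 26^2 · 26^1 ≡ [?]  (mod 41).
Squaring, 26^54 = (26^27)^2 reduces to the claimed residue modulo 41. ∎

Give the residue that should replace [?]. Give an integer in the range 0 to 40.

26^16 · 26^8 · 26^2 · 26^1 ≡ 37 · 18 · 20 · 26 = 346320.
346320 mod 41 = 34, so 26^27 ≡ 34 (mod 41).

34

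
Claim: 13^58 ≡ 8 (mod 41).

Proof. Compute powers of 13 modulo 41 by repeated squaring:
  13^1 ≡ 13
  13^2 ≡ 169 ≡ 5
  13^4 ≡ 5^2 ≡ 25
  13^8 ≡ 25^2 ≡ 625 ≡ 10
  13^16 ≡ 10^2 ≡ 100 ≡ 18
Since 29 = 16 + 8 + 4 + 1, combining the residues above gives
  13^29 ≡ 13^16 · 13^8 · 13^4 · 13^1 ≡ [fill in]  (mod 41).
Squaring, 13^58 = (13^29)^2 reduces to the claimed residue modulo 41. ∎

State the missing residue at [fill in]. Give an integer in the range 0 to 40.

Multiply the listed residues: 18 · 10 · 25 · 13 = 180 → 4500 → 58500.
Reducing modulo 41: 58500 = 1426·41 + 34, so 13^29 ≡ 34.

34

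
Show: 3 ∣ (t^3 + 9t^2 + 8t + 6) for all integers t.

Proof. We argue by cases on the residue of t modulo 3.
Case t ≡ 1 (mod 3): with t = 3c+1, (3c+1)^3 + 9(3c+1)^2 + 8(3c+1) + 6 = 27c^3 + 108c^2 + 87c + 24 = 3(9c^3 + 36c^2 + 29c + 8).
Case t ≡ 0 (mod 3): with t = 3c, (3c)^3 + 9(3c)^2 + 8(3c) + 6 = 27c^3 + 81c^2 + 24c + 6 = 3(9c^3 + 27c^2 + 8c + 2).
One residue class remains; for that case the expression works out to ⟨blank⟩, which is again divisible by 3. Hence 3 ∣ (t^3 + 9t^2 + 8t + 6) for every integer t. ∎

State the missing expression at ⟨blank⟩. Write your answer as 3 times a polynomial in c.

3(9c^3 + 45c^2 + 56c + 22)

The residues treated are {1, 0}, so the missing case is t ≡ 2 (mod 3); write t = 3c+2.
Then (3c+2)^3 + 9(3c+2)^2 + 8(3c+2) + 6 = 27c^3 + 135c^2 + 168c + 66 = 3(9c^3 + 45c^2 + 56c + 22).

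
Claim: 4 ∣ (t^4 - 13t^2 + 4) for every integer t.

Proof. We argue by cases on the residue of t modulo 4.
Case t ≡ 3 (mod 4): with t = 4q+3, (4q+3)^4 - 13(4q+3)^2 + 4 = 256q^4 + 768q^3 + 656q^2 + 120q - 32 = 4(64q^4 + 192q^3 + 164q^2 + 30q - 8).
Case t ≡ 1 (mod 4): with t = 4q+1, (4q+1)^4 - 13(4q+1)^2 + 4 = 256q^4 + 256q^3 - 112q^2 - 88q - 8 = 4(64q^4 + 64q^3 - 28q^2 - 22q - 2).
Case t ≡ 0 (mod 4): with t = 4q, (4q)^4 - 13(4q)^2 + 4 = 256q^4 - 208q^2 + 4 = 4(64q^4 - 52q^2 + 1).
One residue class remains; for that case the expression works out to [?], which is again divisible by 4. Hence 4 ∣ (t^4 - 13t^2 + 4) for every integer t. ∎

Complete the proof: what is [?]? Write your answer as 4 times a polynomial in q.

Only t ≡ 2 (mod 4) is unaccounted for. Put t = 4q+2:
(4q+2)^4 - 13(4q+2)^2 + 4 expands to 256q^4 + 512q^3 + 176q^2 - 80q - 32,
and factoring out 4 leaves 4(64q^4 + 128q^3 + 44q^2 - 20q - 8).

4(64q^4 + 128q^3 + 44q^2 - 20q - 8)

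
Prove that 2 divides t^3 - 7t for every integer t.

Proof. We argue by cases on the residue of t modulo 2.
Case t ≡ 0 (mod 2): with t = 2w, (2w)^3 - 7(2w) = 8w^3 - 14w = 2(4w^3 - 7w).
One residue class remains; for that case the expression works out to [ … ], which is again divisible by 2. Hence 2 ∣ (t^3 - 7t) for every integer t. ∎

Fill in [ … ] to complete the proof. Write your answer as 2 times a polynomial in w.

Only t ≡ 1 (mod 2) is unaccounted for. Put t = 2w+1:
(2w+1)^3 - 7(2w+1) expands to 8w^3 + 12w^2 - 8w - 6,
and factoring out 2 leaves 2(4w^3 + 6w^2 - 4w - 3).

2(4w^3 + 6w^2 - 4w - 3)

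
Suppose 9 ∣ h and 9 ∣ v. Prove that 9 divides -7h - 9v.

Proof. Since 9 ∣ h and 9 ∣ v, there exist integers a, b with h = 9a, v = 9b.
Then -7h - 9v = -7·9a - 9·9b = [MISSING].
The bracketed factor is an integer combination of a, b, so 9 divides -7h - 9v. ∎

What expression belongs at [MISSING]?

9(-7a - 9b)

Pull the common 9 out of every term: -7·9a - 9·9b = 9(-7a - 9b).
-7a - 9b is an integer, which exhibits the divisibility.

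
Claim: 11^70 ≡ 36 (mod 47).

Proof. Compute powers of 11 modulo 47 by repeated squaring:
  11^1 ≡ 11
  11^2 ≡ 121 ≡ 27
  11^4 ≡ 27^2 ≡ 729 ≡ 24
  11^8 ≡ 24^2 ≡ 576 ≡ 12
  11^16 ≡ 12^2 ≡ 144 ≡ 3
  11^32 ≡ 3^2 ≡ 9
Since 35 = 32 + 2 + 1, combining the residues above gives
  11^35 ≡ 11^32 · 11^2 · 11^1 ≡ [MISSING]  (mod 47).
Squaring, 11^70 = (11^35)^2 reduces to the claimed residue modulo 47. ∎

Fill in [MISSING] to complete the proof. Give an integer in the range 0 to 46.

41

11^32 · 11^2 · 11^1 ≡ 9 · 27 · 11 = 2673.
2673 mod 47 = 41, so 11^35 ≡ 41 (mod 47).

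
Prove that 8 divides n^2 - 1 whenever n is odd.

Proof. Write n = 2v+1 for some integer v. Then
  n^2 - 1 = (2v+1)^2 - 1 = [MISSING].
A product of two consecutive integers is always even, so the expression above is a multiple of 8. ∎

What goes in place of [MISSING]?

(2v+1)^2 - 1 = 4v^2 + 4v + 1 - 1 = 4v^2 + 4v = 4v(v+1).
Since v and v+1 are consecutive, v(v+1) is even, and 4·(even) is a multiple of 8.

4v(v + 1)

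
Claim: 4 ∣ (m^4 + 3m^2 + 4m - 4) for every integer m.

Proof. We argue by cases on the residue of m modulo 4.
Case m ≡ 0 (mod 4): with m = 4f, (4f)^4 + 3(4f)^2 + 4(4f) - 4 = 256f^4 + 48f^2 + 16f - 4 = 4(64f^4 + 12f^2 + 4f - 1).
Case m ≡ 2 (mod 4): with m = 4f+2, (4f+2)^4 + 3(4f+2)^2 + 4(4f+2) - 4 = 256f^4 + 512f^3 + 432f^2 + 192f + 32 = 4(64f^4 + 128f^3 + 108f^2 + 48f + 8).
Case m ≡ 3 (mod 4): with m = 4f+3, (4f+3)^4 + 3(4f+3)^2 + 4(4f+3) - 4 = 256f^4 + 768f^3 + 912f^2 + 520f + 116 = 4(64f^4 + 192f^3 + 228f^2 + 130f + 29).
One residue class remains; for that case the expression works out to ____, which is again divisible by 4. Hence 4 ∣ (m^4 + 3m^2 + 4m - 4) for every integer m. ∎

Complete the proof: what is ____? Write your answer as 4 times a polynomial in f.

The residues treated are {0, 2, 3}, so the missing case is m ≡ 1 (mod 4); write m = 4f+1.
Then (4f+1)^4 + 3(4f+1)^2 + 4(4f+1) - 4 = 256f^4 + 256f^3 + 144f^2 + 56f + 4 = 4(64f^4 + 64f^3 + 36f^2 + 14f + 1).

4(64f^4 + 64f^3 + 36f^2 + 14f + 1)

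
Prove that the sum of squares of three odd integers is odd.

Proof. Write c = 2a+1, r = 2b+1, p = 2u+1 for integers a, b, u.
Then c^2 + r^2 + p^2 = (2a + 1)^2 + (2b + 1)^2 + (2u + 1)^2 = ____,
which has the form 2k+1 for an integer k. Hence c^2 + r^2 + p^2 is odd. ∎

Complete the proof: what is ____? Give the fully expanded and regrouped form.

(2a + 1)^2 + (2b + 1)^2 + (2u + 1)^2 = 4a^2 + 4a + 4b^2 + 4b + 4u^2 + 4u + 3
= 2(2a^2 + 2a + 2b^2 + 2b + 2u^2 + 2u + 1) + 1.
Since 2a^2 + 2a + 2b^2 + 2b + 2u^2 + 2u + 1 is an integer, the sum of squares is of the form 2k+1 for an integer k.

2(2a^2 + 2a + 2b^2 + 2b + 2u^2 + 2u + 1) + 1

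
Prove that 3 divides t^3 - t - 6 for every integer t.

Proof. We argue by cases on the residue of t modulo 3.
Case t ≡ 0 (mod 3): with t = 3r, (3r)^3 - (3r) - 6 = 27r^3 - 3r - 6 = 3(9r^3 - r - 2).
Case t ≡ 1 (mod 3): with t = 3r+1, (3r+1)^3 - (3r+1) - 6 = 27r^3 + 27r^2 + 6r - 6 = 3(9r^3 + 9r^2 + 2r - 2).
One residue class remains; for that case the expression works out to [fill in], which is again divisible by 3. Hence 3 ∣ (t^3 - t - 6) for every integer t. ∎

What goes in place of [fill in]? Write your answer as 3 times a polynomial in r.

3(9r^3 + 18r^2 + 11r)

Only t ≡ 2 (mod 3) is unaccounted for. Put t = 3r+2:
(3r+2)^3 - (3r+2) - 6 expands to 27r^3 + 54r^2 + 33r,
and factoring out 3 leaves 3(9r^3 + 18r^2 + 11r).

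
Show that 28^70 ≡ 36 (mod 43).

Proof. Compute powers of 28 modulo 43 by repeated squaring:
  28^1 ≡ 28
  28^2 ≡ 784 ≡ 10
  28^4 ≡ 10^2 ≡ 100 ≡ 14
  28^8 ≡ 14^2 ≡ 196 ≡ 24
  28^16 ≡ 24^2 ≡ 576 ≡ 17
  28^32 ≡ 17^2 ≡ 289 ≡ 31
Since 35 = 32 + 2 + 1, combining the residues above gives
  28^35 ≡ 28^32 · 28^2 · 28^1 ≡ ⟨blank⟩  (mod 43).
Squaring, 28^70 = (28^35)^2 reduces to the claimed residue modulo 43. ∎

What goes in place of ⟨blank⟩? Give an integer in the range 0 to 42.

28^32 · 28^2 · 28^1 ≡ 31 · 10 · 28 = 8680.
8680 mod 43 = 37, so 28^35 ≡ 37 (mod 43).

37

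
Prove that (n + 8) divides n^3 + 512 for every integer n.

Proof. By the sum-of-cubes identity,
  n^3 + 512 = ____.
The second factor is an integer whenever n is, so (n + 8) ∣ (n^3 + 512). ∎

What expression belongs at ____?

a^3 + b^3 = (a + b)(a^2 - ab + b^2). With a = n, b = 8:
n^3 + 512 = (n + 8)(n^2 - 8n + 64).

(n + 8)(n^2 - 8n + 64)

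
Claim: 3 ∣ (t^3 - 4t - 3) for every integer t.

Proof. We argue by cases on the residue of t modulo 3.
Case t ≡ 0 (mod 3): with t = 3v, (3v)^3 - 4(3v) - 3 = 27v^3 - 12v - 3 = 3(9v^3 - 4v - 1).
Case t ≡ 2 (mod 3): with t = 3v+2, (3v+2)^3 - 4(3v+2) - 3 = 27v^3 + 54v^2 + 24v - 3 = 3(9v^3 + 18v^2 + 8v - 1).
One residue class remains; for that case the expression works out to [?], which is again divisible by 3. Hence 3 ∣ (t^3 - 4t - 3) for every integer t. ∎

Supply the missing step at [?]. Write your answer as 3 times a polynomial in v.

3(9v^3 + 9v^2 - v - 2)

The residues treated are {0, 2}, so the missing case is t ≡ 1 (mod 3); write t = 3v+1.
Then (3v+1)^3 - 4(3v+1) - 3 = 27v^3 + 27v^2 - 3v - 6 = 3(9v^3 + 9v^2 - v - 2).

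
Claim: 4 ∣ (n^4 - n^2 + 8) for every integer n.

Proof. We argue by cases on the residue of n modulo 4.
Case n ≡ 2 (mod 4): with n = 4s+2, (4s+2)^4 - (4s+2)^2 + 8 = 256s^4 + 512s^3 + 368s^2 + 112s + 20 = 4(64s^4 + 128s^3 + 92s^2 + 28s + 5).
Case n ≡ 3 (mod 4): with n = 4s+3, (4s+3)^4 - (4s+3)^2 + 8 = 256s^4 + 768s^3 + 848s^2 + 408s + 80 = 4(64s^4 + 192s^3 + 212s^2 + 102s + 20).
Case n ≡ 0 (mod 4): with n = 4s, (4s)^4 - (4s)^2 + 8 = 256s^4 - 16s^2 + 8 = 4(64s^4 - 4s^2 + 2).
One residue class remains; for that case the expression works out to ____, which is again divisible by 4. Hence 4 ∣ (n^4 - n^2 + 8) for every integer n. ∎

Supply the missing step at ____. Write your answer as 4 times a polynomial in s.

The residues treated are {2, 3, 0}, so the missing case is n ≡ 1 (mod 4); write n = 4s+1.
Then (4s+1)^4 - (4s+1)^2 + 8 = 256s^4 + 256s^3 + 80s^2 + 8s + 8 = 4(64s^4 + 64s^3 + 20s^2 + 2s + 2).

4(64s^4 + 64s^3 + 20s^2 + 2s + 2)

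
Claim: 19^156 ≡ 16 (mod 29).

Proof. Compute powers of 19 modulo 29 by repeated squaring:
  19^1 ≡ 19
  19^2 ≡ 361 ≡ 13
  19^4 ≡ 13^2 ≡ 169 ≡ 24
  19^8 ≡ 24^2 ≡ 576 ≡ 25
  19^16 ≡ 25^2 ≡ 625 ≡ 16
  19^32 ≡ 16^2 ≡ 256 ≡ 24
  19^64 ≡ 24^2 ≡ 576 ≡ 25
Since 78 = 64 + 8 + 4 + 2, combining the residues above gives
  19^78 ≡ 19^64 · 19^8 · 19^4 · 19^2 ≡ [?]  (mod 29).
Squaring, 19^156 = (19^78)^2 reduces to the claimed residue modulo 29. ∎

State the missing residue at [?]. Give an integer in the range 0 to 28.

4

19^64 · 19^8 · 19^4 · 19^2 ≡ 25 · 25 · 24 · 13 = 195000.
195000 mod 29 = 4, so 19^78 ≡ 4 (mod 29).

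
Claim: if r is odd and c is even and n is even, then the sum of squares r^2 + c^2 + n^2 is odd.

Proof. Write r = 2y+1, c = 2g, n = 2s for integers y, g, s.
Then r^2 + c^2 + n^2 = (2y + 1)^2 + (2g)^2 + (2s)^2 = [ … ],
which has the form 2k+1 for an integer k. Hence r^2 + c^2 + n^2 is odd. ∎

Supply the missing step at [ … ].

2(2g^2 + 2s^2 + 2y^2 + 2y) + 1

Expanding: (2y + 1)^2 + (2g)^2 + (2s)^2 = 4g^2 + 4s^2 + 4y^2 + 4y + 1.
Every term except the constant is even, so this is 2(2g^2 + 2s^2 + 2y^2 + 2y) + 1,
and 2g^2 + 2s^2 + 2y^2 + 2y ∈ ℤ gives the required form.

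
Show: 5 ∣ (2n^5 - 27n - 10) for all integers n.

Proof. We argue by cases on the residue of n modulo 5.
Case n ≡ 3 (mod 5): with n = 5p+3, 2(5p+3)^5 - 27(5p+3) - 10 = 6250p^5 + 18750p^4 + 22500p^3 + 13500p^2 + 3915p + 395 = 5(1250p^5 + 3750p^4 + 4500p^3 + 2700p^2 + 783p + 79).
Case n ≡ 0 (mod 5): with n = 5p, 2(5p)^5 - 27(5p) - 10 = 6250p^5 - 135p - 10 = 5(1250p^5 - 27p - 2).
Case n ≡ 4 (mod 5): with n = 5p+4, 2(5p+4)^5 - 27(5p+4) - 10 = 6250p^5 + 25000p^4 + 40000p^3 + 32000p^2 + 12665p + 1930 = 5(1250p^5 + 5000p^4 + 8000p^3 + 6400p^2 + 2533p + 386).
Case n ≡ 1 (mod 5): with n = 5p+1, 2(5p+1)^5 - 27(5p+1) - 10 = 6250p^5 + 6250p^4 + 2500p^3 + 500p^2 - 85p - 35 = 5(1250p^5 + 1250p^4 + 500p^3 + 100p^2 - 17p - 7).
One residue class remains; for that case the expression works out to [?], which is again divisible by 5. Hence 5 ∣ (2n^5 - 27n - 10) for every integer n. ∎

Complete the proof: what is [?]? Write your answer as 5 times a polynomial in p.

5(1250p^5 + 2500p^4 + 2000p^3 + 800p^2 + 133p)

The residues treated are {3, 0, 4, 1}, so the missing case is n ≡ 2 (mod 5); write n = 5p+2.
Then 2(5p+2)^5 - 27(5p+2) - 10 = 6250p^5 + 12500p^4 + 10000p^3 + 4000p^2 + 665p = 5(1250p^5 + 2500p^4 + 2000p^3 + 800p^2 + 133p).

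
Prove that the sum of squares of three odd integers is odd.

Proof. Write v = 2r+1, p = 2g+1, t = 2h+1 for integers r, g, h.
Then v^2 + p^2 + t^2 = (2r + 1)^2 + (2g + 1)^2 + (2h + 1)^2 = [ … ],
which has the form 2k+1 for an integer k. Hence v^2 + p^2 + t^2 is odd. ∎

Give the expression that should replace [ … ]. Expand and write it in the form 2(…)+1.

(2r + 1)^2 + (2g + 1)^2 + (2h + 1)^2 = 4g^2 + 4g + 4h^2 + 4h + 4r^2 + 4r + 3
= 2(2g^2 + 2g + 2h^2 + 2h + 2r^2 + 2r + 1) + 1.
Since 2g^2 + 2g + 2h^2 + 2h + 2r^2 + 2r + 1 is an integer, the sum of squares is of the form 2k+1 for an integer k.

2(2g^2 + 2g + 2h^2 + 2h + 2r^2 + 2r + 1) + 1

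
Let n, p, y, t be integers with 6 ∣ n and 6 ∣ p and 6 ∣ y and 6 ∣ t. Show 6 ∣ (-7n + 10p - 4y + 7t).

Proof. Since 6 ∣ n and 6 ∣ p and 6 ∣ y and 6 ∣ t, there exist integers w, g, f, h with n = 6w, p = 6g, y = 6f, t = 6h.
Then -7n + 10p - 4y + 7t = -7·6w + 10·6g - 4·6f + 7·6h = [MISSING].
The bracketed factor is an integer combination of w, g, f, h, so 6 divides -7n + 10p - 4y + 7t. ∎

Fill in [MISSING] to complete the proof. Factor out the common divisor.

Pull the common 6 out of every term: -7·6w + 10·6g - 4·6f + 7·6h = 6(-4f + 10g + 7h - 7w).
-4f + 10g + 7h - 7w is an integer, which exhibits the divisibility.

6(-4f + 10g + 7h - 7w)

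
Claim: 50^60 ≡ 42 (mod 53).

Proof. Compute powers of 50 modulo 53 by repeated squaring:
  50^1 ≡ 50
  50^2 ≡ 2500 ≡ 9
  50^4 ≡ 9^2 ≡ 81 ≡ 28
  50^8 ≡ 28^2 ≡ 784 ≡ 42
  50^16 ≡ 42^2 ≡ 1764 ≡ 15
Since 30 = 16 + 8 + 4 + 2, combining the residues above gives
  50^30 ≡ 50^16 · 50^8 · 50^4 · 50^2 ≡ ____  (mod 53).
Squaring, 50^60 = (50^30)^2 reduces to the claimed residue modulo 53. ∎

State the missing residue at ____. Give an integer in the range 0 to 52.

25

Multiply the listed residues: 15 · 42 · 28 · 9 = 630 → 17640 → 158760.
Reducing modulo 53: 158760 = 2995·53 + 25, so 50^30 ≡ 25.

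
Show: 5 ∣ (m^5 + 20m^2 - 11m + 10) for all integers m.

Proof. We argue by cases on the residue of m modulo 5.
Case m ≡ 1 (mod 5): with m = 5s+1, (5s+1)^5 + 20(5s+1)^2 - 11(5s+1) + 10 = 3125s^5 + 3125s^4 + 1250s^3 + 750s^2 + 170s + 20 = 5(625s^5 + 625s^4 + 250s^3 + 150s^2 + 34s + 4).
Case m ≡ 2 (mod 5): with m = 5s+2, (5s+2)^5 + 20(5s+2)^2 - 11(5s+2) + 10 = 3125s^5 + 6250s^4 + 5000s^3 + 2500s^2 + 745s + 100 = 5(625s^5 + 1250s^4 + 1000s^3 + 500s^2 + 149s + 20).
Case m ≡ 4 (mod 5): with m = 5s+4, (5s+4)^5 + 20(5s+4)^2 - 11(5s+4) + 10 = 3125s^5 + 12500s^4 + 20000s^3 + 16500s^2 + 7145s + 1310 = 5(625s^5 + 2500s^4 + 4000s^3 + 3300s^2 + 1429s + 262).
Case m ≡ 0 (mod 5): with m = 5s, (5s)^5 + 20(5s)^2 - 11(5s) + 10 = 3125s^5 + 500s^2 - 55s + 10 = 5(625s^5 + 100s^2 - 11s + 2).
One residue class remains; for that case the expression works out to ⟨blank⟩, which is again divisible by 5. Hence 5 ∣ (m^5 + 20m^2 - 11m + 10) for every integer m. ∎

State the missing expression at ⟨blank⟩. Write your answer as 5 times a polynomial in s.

The residues treated are {1, 2, 4, 0}, so the missing case is m ≡ 3 (mod 5); write m = 5s+3.
Then (5s+3)^5 + 20(5s+3)^2 - 11(5s+3) + 10 = 3125s^5 + 9375s^4 + 11250s^3 + 7250s^2 + 2570s + 400 = 5(625s^5 + 1875s^4 + 2250s^3 + 1450s^2 + 514s + 80).

5(625s^5 + 1875s^4 + 2250s^3 + 1450s^2 + 514s + 80)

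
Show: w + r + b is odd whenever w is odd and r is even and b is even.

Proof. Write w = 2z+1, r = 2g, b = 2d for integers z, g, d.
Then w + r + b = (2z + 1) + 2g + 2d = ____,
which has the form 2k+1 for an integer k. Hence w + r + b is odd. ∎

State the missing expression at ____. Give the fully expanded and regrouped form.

2(d + g + z) + 1

Expanding: (2z + 1) + 2g + 2d = 2d + 2g + 2z + 1.
Every term except the constant is even, so this is 2(d + g + z) + 1,
and d + g + z ∈ ℤ gives the required form.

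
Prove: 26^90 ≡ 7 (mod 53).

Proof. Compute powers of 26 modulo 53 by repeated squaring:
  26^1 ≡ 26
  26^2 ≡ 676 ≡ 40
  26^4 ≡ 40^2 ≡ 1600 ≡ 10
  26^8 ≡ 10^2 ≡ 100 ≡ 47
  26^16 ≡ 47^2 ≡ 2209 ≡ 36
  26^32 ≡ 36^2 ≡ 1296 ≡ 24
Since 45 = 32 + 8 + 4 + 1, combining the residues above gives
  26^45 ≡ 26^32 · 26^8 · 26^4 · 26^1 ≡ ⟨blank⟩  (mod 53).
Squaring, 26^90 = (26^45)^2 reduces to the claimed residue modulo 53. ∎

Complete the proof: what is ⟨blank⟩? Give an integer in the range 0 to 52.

Multiply the listed residues: 24 · 47 · 10 · 26 = 1128 → 11280 → 293280.
Reducing modulo 53: 293280 = 5533·53 + 31, so 26^45 ≡ 31.

31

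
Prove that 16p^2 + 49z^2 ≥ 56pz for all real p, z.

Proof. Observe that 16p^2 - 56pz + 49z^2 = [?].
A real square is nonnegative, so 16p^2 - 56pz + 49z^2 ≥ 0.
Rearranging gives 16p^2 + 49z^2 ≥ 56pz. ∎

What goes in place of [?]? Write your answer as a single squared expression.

(4p - 7z)^2

The leading and trailing coefficients are 4^2 and 7^2, and 56 = 2·4·7, so the trinomial is (4p - 7z)^2.
Hence 16p^2 - 56pz + 49z^2 ≥ 0.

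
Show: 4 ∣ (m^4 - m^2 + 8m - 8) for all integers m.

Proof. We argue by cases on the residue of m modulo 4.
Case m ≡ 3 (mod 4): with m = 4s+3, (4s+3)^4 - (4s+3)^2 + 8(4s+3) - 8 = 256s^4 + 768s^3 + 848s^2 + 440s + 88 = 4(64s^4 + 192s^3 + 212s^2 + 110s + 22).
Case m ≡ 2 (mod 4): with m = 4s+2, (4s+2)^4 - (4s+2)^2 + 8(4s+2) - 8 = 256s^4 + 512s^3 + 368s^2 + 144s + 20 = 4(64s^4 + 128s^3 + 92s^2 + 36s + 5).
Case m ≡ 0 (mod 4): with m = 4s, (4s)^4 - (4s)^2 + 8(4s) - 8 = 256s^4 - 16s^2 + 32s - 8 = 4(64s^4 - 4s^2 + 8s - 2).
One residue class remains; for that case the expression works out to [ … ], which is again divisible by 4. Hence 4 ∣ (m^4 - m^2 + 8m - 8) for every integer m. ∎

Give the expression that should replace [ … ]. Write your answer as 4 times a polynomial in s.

4(64s^4 + 64s^3 + 20s^2 + 10s)

The residues treated are {3, 2, 0}, so the missing case is m ≡ 1 (mod 4); write m = 4s+1.
Then (4s+1)^4 - (4s+1)^2 + 8(4s+1) - 8 = 256s^4 + 256s^3 + 80s^2 + 40s = 4(64s^4 + 64s^3 + 20s^2 + 10s).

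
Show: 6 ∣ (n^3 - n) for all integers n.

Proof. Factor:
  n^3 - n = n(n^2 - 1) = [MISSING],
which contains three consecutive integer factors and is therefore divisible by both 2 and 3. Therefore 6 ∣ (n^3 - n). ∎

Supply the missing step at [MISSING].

(n - 1)n(n + 1)

n(n^2 - 1) = n(n - 1)(n + 1) = (n - 1)n(n + 1).
These three factors are consecutive integers, so their product is divisible by 6.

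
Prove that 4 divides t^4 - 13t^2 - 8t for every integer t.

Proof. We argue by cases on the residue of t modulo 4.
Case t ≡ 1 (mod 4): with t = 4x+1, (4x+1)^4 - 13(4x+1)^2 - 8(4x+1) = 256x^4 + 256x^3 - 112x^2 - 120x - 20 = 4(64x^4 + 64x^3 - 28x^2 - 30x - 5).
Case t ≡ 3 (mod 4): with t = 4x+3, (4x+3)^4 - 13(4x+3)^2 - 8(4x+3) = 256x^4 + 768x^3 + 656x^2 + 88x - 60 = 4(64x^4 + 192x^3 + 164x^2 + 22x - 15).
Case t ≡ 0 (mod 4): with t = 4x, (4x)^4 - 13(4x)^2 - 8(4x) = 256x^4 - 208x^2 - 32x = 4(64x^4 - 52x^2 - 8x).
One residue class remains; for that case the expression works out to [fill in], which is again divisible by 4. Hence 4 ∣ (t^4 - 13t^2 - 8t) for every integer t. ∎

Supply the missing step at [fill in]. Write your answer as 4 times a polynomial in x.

The residues treated are {1, 3, 0}, so the missing case is t ≡ 2 (mod 4); write t = 4x+2.
Then (4x+2)^4 - 13(4x+2)^2 - 8(4x+2) = 256x^4 + 512x^3 + 176x^2 - 112x - 52 = 4(64x^4 + 128x^3 + 44x^2 - 28x - 13).

4(64x^4 + 128x^3 + 44x^2 - 28x - 13)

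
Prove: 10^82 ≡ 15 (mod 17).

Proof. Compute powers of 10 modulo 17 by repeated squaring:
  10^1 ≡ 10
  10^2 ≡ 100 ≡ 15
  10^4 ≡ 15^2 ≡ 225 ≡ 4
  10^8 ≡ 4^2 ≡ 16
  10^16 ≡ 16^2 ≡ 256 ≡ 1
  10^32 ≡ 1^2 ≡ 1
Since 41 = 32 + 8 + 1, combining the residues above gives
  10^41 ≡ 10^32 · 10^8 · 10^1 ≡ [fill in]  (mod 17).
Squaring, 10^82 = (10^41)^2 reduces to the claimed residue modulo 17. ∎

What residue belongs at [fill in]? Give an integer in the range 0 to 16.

7

10^32 · 10^8 · 10^1 ≡ 1 · 16 · 10 = 160.
160 mod 17 = 7, so 10^41 ≡ 7 (mod 17).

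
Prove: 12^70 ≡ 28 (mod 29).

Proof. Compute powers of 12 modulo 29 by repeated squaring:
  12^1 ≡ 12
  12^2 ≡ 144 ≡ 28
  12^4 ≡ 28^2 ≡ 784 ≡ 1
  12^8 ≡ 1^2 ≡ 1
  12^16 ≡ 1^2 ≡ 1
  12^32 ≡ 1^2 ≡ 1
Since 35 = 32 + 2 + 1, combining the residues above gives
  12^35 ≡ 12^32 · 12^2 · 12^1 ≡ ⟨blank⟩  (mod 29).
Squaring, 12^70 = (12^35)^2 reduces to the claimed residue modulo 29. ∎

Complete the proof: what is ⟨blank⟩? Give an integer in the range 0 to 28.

17

12^32 · 12^2 · 12^1 ≡ 1 · 28 · 12 = 336.
336 mod 29 = 17, so 12^35 ≡ 17 (mod 29).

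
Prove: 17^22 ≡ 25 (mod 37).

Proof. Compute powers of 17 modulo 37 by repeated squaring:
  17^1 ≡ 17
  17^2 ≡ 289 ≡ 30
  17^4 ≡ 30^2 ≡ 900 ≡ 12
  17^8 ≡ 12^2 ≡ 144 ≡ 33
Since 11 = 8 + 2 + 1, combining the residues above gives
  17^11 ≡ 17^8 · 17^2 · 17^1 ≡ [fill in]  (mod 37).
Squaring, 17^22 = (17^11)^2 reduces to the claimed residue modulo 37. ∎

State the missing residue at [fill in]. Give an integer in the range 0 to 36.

32

Multiply the listed residues: 33 · 30 · 17 = 990 → 16830.
Reducing modulo 37: 16830 = 454·37 + 32, so 17^11 ≡ 32.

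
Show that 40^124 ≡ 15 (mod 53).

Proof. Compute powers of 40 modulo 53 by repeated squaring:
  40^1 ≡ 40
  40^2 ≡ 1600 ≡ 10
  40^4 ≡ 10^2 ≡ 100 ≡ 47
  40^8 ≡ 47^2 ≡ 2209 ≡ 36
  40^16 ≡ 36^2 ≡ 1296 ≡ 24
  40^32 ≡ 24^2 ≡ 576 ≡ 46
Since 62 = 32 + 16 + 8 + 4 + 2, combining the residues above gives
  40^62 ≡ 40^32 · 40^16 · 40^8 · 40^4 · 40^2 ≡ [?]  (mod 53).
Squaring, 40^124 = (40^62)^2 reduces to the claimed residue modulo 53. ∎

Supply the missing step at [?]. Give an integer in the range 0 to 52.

42

40^32 · 40^16 · 40^8 · 40^4 · 40^2 ≡ 46 · 24 · 36 · 47 · 10 = 18679680.
18679680 mod 53 = 42, so 40^62 ≡ 42 (mod 53).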